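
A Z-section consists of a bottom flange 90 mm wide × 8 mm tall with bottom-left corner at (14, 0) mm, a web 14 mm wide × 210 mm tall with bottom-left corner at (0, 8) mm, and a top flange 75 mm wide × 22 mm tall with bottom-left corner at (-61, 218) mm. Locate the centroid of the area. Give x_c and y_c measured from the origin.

x_c = 4.57 mm, y_c = 134.27 mm

bottom flange: A = 90 × 8 = 720.00, centroid at (59.00, 4.00).
web: A = 14 × 210 = 2940.00, centroid at (7.00, 113.00).
top flange: A = 75 × 22 = 1650.00, centroid at (-23.50, 229.00).
ΣA = 5310.00 mm²
ΣAx_c = (720.00)(59.00) + (2940.00)(7.00) + (1650.00)(-23.50) = 24285.00 mm³
ΣAy_c = (720.00)(4.00) + (2940.00)(113.00) + (1650.00)(229.00) = 712950.00 mm³
x_c = 24285.00 / 5310.00 = 4.57 mm
y_c = 712950.00 / 5310.00 = 134.27 mm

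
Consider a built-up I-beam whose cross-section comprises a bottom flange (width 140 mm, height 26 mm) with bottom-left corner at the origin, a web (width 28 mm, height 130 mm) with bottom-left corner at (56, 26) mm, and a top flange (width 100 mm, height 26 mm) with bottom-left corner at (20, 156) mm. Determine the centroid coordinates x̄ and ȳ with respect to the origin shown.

bottom flange: A = 140 × 26 = 3640.00, centroid at (70.00, 13.00).
web: A = 28 × 130 = 3640.00, centroid at (70.00, 91.00).
top flange: A = 100 × 26 = 2600.00, centroid at (70.00, 169.00).
ΣA = 9880.00 mm²
ΣAx̄ = (3640.00)(70.00) + (3640.00)(70.00) + (2600.00)(70.00) = 691600.00 mm³
ΣAȳ = (3640.00)(13.00) + (3640.00)(91.00) + (2600.00)(169.00) = 817960.00 mm³
x̄ = 691600.00 / 9880.00 = 70.00 mm
ȳ = 817960.00 / 9880.00 = 82.79 mm

x̄ = 70.00 mm, ȳ = 82.79 mm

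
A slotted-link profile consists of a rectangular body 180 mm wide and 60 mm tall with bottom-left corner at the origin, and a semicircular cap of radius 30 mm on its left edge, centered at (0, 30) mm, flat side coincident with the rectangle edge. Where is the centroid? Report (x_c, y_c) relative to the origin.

x_c = 78.11 mm, y_c = 30.00 mm

rectangular body: A = 180 × 60 = 10800.00, centroid at (90.00, 30.00).
semicircular end: A = ½π·30² = 1413.72, centroid at (-12.73, 30.00).
ΣA = 12213.72 mm²
ΣAx_c = (10800.00)(90.00) + (1413.72)(-12.73) = 954000.00 mm³
ΣAy_c = (10800.00)(30.00) + (1413.72)(30.00) = 366411.50 mm³
x_c = 954000.00 / 12213.72 = 78.11 mm
y_c = 366411.50 / 12213.72 = 30.00 mm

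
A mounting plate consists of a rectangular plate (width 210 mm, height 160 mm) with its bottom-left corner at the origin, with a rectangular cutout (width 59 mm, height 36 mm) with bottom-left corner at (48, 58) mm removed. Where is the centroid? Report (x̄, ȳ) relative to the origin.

x̄ = 106.86 mm, ȳ = 80.27 mm

plate: A = 210 × 160 = 33600.00, centroid at (105.00, 80.00).
hole: A = −(59 × 36) = -2124.00, centroid at (77.50, 76.00).
ΣA = 31476.00 mm²
ΣAx̄ = (33600.00)(105.00) + (-2124.00)(77.50) = 3363390.00 mm³
ΣAȳ = (33600.00)(80.00) + (-2124.00)(76.00) = 2526576.00 mm³
x̄ = 3363390.00 / 31476.00 = 106.86 mm
ȳ = 2526576.00 / 31476.00 = 80.27 mm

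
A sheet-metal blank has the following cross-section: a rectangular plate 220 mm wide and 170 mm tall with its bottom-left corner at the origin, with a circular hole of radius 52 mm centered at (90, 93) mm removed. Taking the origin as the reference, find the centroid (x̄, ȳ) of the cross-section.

x̄ = 115.88 mm, ȳ = 82.65 mm

Part | A | x̄ᵢ | ȳᵢ | A·x̄ᵢ | A·ȳᵢ
plate | 37400.00 | 110.00 | 85.00 | 4114000.00 | 3179000.00
hole | -8494.87 | 90.00 | 93.00 | -764537.99 | -790022.59
Σ | 28905.13 |  |  | 3349462.01 | 2388977.41
x̄ = 3349462.01 / 28905.13 = 115.88 mm
ȳ = 2388977.41 / 28905.13 = 82.65 mm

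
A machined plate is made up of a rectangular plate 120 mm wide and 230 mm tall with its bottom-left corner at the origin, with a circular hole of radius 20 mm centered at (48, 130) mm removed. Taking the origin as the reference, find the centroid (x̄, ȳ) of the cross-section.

x̄ = 60.57 mm, ȳ = 114.28 mm

Part | A | x̄ᵢ | ȳᵢ | A·x̄ᵢ | A·ȳᵢ
plate | 27600.00 | 60.00 | 115.00 | 1656000.00 | 3174000.00
hole | -1256.64 | 48.00 | 130.00 | -60318.58 | -163362.82
Σ | 26343.36 |  |  | 1595681.42 | 3010637.18
x̄ = 1595681.42 / 26343.36 = 60.57 mm
ȳ = 3010637.18 / 26343.36 = 114.28 mm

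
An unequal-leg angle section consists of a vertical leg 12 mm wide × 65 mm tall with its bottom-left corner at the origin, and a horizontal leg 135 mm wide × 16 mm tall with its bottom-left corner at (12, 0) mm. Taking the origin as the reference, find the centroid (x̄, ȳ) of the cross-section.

x̄ = 60.00 mm, ȳ = 14.50 mm

Part | A | x̄ᵢ | ȳᵢ | A·x̄ᵢ | A·ȳᵢ
vertical leg | 780.00 | 6.00 | 32.50 | 4680.00 | 25350.00
horizontal leg | 2160.00 | 79.50 | 8.00 | 171720.00 | 17280.00
Σ | 2940.00 |  |  | 176400.00 | 42630.00
x̄ = 176400.00 / 2940.00 = 60.00 mm
ȳ = 42630.00 / 2940.00 = 14.50 mm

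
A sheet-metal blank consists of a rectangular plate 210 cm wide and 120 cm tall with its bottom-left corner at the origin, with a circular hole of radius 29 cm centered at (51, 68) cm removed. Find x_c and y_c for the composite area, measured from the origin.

plate: A = 210 × 120 = 25200.00, centroid at (105.00, 60.00).
hole: A = −π·29² = -2642.08, centroid at (51.00, 68.00).
ΣA = 22557.92 cm²
ΣAx_c = (25200.00)(105.00) + (-2642.08)(51.00) = 2511253.95 cm³
ΣAy_c = (25200.00)(60.00) + (-2642.08)(68.00) = 1332338.60 cm³
x_c = 2511253.95 / 22557.92 = 111.32 cm
y_c = 1332338.60 / 22557.92 = 59.06 cm

x_c = 111.32 cm, y_c = 59.06 cm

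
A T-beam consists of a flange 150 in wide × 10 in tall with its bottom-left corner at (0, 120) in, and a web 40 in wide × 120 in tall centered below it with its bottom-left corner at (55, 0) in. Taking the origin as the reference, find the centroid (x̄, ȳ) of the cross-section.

x̄ = 75.00 in, ȳ = 75.48 in

Part | A | x̄ᵢ | ȳᵢ | A·x̄ᵢ | A·ȳᵢ
web | 4800.00 | 75.00 | 60.00 | 360000.00 | 288000.00
flange | 1500.00 | 75.00 | 125.00 | 112500.00 | 187500.00
Σ | 6300.00 |  |  | 472500.00 | 475500.00
x̄ = 472500.00 / 6300.00 = 75.00 in
ȳ = 475500.00 / 6300.00 = 75.48 in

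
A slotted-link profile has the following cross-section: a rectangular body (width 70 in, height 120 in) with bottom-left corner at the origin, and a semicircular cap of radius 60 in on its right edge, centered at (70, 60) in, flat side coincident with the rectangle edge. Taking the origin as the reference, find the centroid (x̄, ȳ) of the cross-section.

Part | A | x̄ᵢ | ȳᵢ | A·x̄ᵢ | A·ȳᵢ
rectangular body | 8400.00 | 35.00 | 60.00 | 294000.00 | 504000.00
semicircular end | 5654.87 | 95.46 | 60.00 | 539840.67 | 339292.01
Σ | 14054.87 |  |  | 833840.67 | 843292.01
x̄ = 833840.67 / 14054.87 = 59.33 in
ȳ = 843292.01 / 14054.87 = 60.00 in

x̄ = 59.33 in, ȳ = 60.00 in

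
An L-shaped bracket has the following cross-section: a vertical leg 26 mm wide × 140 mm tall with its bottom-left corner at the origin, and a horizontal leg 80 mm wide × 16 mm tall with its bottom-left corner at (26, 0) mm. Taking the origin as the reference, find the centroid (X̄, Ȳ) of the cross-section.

vertical leg: A = 26 × 140 = 3640.00, centroid at (13.00, 70.00).
horizontal leg: A = 80 × 16 = 1280.00, centroid at (66.00, 8.00).
ΣA = 4920.00 mm²
ΣAX̄ = (3640.00)(13.00) + (1280.00)(66.00) = 131800.00 mm³
ΣAȲ = (3640.00)(70.00) + (1280.00)(8.00) = 265040.00 mm³
X̄ = 131800.00 / 4920.00 = 26.79 mm
Ȳ = 265040.00 / 4920.00 = 53.87 mm

X̄ = 26.79 mm, Ȳ = 53.87 mm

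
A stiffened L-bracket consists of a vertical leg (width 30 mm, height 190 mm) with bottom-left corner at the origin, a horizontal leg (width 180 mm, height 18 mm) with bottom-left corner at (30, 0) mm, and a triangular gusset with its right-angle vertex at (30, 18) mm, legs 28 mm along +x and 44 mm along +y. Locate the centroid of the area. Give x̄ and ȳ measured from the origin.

x̄ = 52.17 mm, ȳ = 61.82 mm

vertical leg: A = 30 × 190 = 5700.00, centroid at (15.00, 95.00).
horizontal leg: A = 180 × 18 = 3240.00, centroid at (120.00, 9.00).
gusset: A = ½·28·44 = 616.00, centroid at (39.33, 32.67).
ΣA = 9556.00 mm²
ΣAx̄ = (5700.00)(15.00) + (3240.00)(120.00) + (616.00)(39.33) = 498529.33 mm³
ΣAȳ = (5700.00)(95.00) + (3240.00)(9.00) + (616.00)(32.67) = 590782.67 mm³
x̄ = 498529.33 / 9556.00 = 52.17 mm
ȳ = 590782.67 / 9556.00 = 61.82 mm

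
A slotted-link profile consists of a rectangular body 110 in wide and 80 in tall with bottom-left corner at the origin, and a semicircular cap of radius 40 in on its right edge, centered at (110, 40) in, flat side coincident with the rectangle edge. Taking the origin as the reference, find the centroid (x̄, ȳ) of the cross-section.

Part | A | x̄ᵢ | ȳᵢ | A·x̄ᵢ | A·ȳᵢ
rectangular body | 8800.00 | 55.00 | 40.00 | 484000.00 | 352000.00
semicircular end | 2513.27 | 126.98 | 40.00 | 319126.82 | 100530.96
Σ | 11313.27 |  |  | 803126.82 | 452530.96
x̄ = 803126.82 / 11313.27 = 70.99 in
ȳ = 452530.96 / 11313.27 = 40.00 in

x̄ = 70.99 in, ȳ = 40.00 in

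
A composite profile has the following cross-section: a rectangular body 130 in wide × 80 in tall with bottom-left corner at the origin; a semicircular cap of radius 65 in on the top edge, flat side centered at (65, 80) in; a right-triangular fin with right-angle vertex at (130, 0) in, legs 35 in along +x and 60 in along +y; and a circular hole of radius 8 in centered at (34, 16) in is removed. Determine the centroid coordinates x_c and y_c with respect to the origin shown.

rectangular body: A = 130 × 80 = 10400.00, centroid at (65.00, 40.00).
semicircular top: A = ½π·65² = 6636.61, centroid at (65.00, 107.59).
triangular fin: A = ½·35·60 = 1050.00, centroid at (141.67, 20.00).
hole: A = −π·8² = -201.06, centroid at (34.00, 16.00).
ΣA = 17885.55 in², ΣAx_c = 1249293.84 in³, ΣAy_c = 1147795.50 in³.
x_c = 1249293.84/17885.55 = 69.85 in; y_c = 1147795.50/17885.55 = 64.17 in.

x_c = 69.85 in, y_c = 64.17 in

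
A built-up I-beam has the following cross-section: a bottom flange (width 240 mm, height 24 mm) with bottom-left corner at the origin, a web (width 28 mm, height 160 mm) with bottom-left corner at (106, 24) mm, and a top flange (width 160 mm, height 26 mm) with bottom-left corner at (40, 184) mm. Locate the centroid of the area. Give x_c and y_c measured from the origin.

bottom flange: A = 240 × 24 = 5760.00, centroid at (120.00, 12.00).
web: A = 28 × 160 = 4480.00, centroid at (120.00, 104.00).
top flange: A = 160 × 26 = 4160.00, centroid at (120.00, 197.00).
ΣA = 14400.00 mm², ΣAx_c = 1728000.00 mm³, ΣAy_c = 1354560.00 mm³.
x_c = 1728000.00/14400.00 = 120.00 mm; y_c = 1354560.00/14400.00 = 94.07 mm.

x_c = 120.00 mm, y_c = 94.07 mm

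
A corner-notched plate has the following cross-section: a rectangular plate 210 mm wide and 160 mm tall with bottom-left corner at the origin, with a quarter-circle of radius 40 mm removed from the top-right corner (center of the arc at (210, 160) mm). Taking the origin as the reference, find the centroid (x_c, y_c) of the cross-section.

x_c = 101.58 mm, y_c = 77.55 mm

Part | A | x̄ᵢ | ȳᵢ | A·x̄ᵢ | A·ȳᵢ
plate | 33600.00 | 105.00 | 80.00 | 3528000.00 | 2688000.00
removed quarter-circle | -1256.64 | 193.02 | 143.02 | -242560.45 | -179728.60
Σ | 32343.36 |  |  | 3285439.55 | 2508271.40
x_c = 3285439.55 / 32343.36 = 101.58 mm
y_c = 2508271.40 / 32343.36 = 77.55 mm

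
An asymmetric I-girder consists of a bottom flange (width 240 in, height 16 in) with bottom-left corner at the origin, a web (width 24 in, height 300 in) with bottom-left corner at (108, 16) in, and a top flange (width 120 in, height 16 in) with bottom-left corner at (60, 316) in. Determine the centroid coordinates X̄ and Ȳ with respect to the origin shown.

X̄ = 120.00 in, Ȳ = 142.59 in

Part | A | x̄ᵢ | ȳᵢ | A·x̄ᵢ | A·ȳᵢ
bottom flange | 3840.00 | 120.00 | 8.00 | 460800.00 | 30720.00
web | 7200.00 | 120.00 | 166.00 | 864000.00 | 1195200.00
top flange | 1920.00 | 120.00 | 324.00 | 230400.00 | 622080.00
Σ | 12960.00 |  |  | 1555200.00 | 1848000.00
X̄ = 1555200.00 / 12960.00 = 120.00 in
Ȳ = 1848000.00 / 12960.00 = 142.59 in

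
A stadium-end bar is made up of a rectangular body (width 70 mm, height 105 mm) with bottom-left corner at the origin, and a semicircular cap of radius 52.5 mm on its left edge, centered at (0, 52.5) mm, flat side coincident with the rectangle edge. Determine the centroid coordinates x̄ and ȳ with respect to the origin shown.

x̄ = 13.77 mm, ȳ = 52.50 mm

rectangular body: A = 70 × 105 = 7350.00, centroid at (35.00, 52.50).
semicircular end: A = ½π·52.5² = 4329.51, centroid at (-22.28, 52.50).
ΣA = 11679.51 mm²
ΣAx̄ = (7350.00)(35.00) + (4329.51)(-22.28) = 160781.25 mm³
ΣAȳ = (7350.00)(52.50) + (4329.51)(52.50) = 613174.14 mm³
x̄ = 160781.25 / 11679.51 = 13.77 mm
ȳ = 613174.14 / 11679.51 = 52.50 mm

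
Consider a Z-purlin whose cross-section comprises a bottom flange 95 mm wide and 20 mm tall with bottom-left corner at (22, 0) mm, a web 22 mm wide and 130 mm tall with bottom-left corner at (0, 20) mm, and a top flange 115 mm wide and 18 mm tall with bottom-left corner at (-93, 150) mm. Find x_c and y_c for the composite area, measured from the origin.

x_c = 13.18 mm, y_c = 86.56 mm

bottom flange: A = 95 × 20 = 1900.00, centroid at (69.50, 10.00).
web: A = 22 × 130 = 2860.00, centroid at (11.00, 85.00).
top flange: A = 115 × 18 = 2070.00, centroid at (-35.50, 159.00).
ΣA = 6830.00 mm²
ΣAx_c = (1900.00)(69.50) + (2860.00)(11.00) + (2070.00)(-35.50) = 90025.00 mm³
ΣAy_c = (1900.00)(10.00) + (2860.00)(85.00) + (2070.00)(159.00) = 591230.00 mm³
x_c = 90025.00 / 6830.00 = 13.18 mm
y_c = 591230.00 / 6830.00 = 86.56 mm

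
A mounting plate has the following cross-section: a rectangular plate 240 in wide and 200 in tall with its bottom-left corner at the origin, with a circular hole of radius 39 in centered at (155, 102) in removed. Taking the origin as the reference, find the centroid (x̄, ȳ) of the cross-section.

Part | A | x̄ᵢ | ȳᵢ | A·x̄ᵢ | A·ȳᵢ
plate | 48000.00 | 120.00 | 100.00 | 5760000.00 | 4800000.00
hole | -4778.36 | 155.00 | 102.00 | -740646.18 | -487392.97
Σ | 43221.64 |  |  | 5019353.82 | 4312607.03
x̄ = 5019353.82 / 43221.64 = 116.13 in
ȳ = 4312607.03 / 43221.64 = 99.78 in

x̄ = 116.13 in, ȳ = 99.78 in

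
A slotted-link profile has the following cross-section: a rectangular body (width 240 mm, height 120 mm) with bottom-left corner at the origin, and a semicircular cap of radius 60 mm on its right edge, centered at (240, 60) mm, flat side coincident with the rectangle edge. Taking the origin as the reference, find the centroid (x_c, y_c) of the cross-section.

rectangular body: A = 240 × 120 = 28800.00, centroid at (120.00, 60.00).
semicircular end: A = ½π·60² = 5654.87, centroid at (265.46, 60.00).
ΣA = 34454.87 mm², ΣAx_c = 4957168.03 mm³, ΣAy_c = 2067292.01 mm³.
x_c = 4957168.03/34454.87 = 143.87 mm; y_c = 2067292.01/34454.87 = 60.00 mm.

x_c = 143.87 mm, y_c = 60.00 mm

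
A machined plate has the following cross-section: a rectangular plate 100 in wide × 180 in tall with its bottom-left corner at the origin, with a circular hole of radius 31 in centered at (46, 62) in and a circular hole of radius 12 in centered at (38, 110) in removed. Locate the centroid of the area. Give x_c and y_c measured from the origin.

x_c = 51.20 in, y_c = 95.20 in

plate: A = 100 × 180 = 18000.00, centroid at (50.00, 90.00).
hole 1: A = −π·31² = -3019.07, centroid at (46.00, 62.00).
hole 2: A = −π·12² = -452.39, centroid at (38.00, 110.00).
ΣA = 14528.54 in²
ΣAx_c = (18000.00)(50.00) + (-3019.07)(46.00) + (-452.39)(38.00) = 743931.96 in³
ΣAy_c = (18000.00)(90.00) + (-3019.07)(62.00) + (-452.39)(110.00) = 1383054.80 in³
x_c = 743931.96 / 14528.54 = 51.20 in
y_c = 1383054.80 / 14528.54 = 95.20 in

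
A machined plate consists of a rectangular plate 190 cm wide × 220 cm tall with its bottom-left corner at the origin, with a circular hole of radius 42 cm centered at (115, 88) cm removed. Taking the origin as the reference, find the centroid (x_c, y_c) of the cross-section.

Part | A | x̄ᵢ | ȳᵢ | A·x̄ᵢ | A·ȳᵢ
plate | 41800.00 | 95.00 | 110.00 | 3971000.00 | 4598000.00
hole | -5541.77 | 115.00 | 88.00 | -637303.49 | -487675.71
Σ | 36258.23 |  |  | 3333696.51 | 4110324.29
x_c = 3333696.51 / 36258.23 = 91.94 cm
y_c = 4110324.29 / 36258.23 = 113.36 cm

x_c = 91.94 cm, y_c = 113.36 cm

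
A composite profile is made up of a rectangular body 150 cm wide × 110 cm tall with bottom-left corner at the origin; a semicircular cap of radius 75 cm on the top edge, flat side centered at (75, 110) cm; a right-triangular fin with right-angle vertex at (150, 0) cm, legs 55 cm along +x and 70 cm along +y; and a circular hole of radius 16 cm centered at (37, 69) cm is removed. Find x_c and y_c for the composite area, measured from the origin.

x_c = 82.95 cm, y_c = 81.27 cm

rectangular body: A = 150 × 110 = 16500.00, centroid at (75.00, 55.00).
semicircular top: A = ½π·75² = 8835.73, centroid at (75.00, 141.83).
triangular fin: A = ½·55·70 = 1925.00, centroid at (168.33, 23.33).
hole: A = −π·16² = -804.25, centroid at (37.00, 69.00).
ΣA = 26456.48 cm², ΣAx_c = 2194464.20 cm³, ΣAy_c = 2150103.80 cm³.
x_c = 2194464.20/26456.48 = 82.95 cm; y_c = 2150103.80/26456.48 = 81.27 cm.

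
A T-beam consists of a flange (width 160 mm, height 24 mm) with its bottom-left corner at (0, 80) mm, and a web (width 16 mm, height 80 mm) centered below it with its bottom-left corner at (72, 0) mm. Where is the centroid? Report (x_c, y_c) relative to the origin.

web: A = 16 × 80 = 1280.00, centroid at (80.00, 40.00).
flange: A = 160 × 24 = 3840.00, centroid at (80.00, 92.00).
ΣA = 5120.00 mm²
ΣAx_c = (1280.00)(80.00) + (3840.00)(80.00) = 409600.00 mm³
ΣAy_c = (1280.00)(40.00) + (3840.00)(92.00) = 404480.00 mm³
x_c = 409600.00 / 5120.00 = 80.00 mm
y_c = 404480.00 / 5120.00 = 79.00 mm

x_c = 80.00 mm, y_c = 79.00 mm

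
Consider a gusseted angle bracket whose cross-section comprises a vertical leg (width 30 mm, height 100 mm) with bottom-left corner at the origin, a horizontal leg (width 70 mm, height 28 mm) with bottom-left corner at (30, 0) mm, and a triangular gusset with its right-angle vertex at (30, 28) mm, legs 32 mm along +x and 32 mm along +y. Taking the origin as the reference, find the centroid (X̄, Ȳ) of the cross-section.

X̄ = 35.31 mm, Ȳ = 36.04 mm

vertical leg: A = 30 × 100 = 3000.00, centroid at (15.00, 50.00).
horizontal leg: A = 70 × 28 = 1960.00, centroid at (65.00, 14.00).
gusset: A = ½·32·32 = 512.00, centroid at (40.67, 38.67).
ΣA = 5472.00 mm²
ΣAX̄ = (3000.00)(15.00) + (1960.00)(65.00) + (512.00)(40.67) = 193221.33 mm³
ΣAȲ = (3000.00)(50.00) + (1960.00)(14.00) + (512.00)(38.67) = 197237.33 mm³
X̄ = 193221.33 / 5472.00 = 35.31 mm
Ȳ = 197237.33 / 5472.00 = 36.04 mm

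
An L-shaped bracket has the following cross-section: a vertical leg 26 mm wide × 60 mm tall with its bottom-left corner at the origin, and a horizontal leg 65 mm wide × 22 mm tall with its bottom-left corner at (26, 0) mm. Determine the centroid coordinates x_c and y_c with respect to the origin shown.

x_c = 34.76 mm, y_c = 20.91 mm

vertical leg: A = 26 × 60 = 1560.00, centroid at (13.00, 30.00).
horizontal leg: A = 65 × 22 = 1430.00, centroid at (58.50, 11.00).
ΣA = 2990.00 mm²
ΣAx_c = (1560.00)(13.00) + (1430.00)(58.50) = 103935.00 mm³
ΣAy_c = (1560.00)(30.00) + (1430.00)(11.00) = 62530.00 mm³
x_c = 103935.00 / 2990.00 = 34.76 mm
y_c = 62530.00 / 2990.00 = 20.91 mm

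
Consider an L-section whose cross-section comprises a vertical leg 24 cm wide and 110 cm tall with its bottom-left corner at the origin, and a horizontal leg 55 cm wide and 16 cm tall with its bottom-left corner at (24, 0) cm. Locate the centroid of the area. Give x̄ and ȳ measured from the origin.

x̄ = 21.88 cm, ȳ = 43.25 cm

vertical leg: A = 24 × 110 = 2640.00, centroid at (12.00, 55.00).
horizontal leg: A = 55 × 16 = 880.00, centroid at (51.50, 8.00).
ΣA = 3520.00 cm²
ΣAx̄ = (2640.00)(12.00) + (880.00)(51.50) = 77000.00 cm³
ΣAȳ = (2640.00)(55.00) + (880.00)(8.00) = 152240.00 cm³
x̄ = 77000.00 / 3520.00 = 21.88 cm
ȳ = 152240.00 / 3520.00 = 43.25 cm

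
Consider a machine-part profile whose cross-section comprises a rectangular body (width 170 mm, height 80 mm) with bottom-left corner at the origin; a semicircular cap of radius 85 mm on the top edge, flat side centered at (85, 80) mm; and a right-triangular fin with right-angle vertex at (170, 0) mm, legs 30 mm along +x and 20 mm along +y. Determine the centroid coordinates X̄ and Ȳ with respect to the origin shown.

rectangular body: A = 170 × 80 = 13600.00, centroid at (85.00, 40.00).
semicircular top: A = ½π·85² = 11349.00, centroid at (85.00, 116.08).
triangular fin: A = ½·30·20 = 300.00, centroid at (180.00, 6.67).
ΣA = 25249.00 mm²
ΣAX̄ = (13600.00)(85.00) + (11349.00)(85.00) + (300.00)(180.00) = 2174665.29 mm³
ΣAȲ = (13600.00)(40.00) + (11349.00)(116.08) + (300.00)(6.67) = 1863336.94 mm³
X̄ = 2174665.29 / 25249.00 = 86.13 mm
Ȳ = 1863336.94 / 25249.00 = 73.80 mm

X̄ = 86.13 mm, Ȳ = 73.80 mm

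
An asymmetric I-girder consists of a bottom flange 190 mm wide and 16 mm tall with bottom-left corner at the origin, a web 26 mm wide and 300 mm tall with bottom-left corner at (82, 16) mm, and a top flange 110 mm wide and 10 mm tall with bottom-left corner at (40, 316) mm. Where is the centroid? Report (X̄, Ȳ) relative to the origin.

Part | A | x̄ᵢ | ȳᵢ | A·x̄ᵢ | A·ȳᵢ
bottom flange | 3040.00 | 95.00 | 8.00 | 288800.00 | 24320.00
web | 7800.00 | 95.00 | 166.00 | 741000.00 | 1294800.00
top flange | 1100.00 | 95.00 | 321.00 | 104500.00 | 353100.00
Σ | 11940.00 |  |  | 1134300.00 | 1672220.00
X̄ = 1134300.00 / 11940.00 = 95.00 mm
Ȳ = 1672220.00 / 11940.00 = 140.05 mm

X̄ = 95.00 mm, Ȳ = 140.05 mm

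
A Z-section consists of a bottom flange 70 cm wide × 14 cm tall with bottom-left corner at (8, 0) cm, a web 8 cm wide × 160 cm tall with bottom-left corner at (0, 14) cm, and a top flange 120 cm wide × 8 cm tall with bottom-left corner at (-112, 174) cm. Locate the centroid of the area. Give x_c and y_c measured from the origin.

bottom flange: A = 70 × 14 = 980.00, centroid at (43.00, 7.00).
web: A = 8 × 160 = 1280.00, centroid at (4.00, 94.00).
top flange: A = 120 × 8 = 960.00, centroid at (-52.00, 178.00).
ΣA = 3220.00 cm², ΣAx_c = -2660.00 cm³, ΣAy_c = 298060.00 cm³.
x_c = -2660.00/3220.00 = -0.83 cm; y_c = 298060.00/3220.00 = 92.57 cm.

x_c = -0.83 cm, y_c = 92.57 cm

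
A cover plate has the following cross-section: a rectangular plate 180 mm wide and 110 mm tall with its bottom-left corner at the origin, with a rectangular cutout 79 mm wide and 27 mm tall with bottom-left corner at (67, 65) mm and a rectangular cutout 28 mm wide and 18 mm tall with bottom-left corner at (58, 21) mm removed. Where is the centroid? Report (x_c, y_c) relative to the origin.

plate: A = 180 × 110 = 19800.00, centroid at (90.00, 55.00).
hole 1: A = −(79 × 27) = -2133.00, centroid at (106.50, 78.50).
hole 2: A = −(28 × 18) = -504.00, centroid at (72.00, 30.00).
ΣA = 17163.00 mm²
ΣAx_c = (19800.00)(90.00) + (-2133.00)(106.50) + (-504.00)(72.00) = 1518547.50 mm³
ΣAy_c = (19800.00)(55.00) + (-2133.00)(78.50) + (-504.00)(30.00) = 906439.50 mm³
x_c = 1518547.50 / 17163.00 = 88.48 mm
y_c = 906439.50 / 17163.00 = 52.81 mm

x_c = 88.48 mm, y_c = 52.81 mm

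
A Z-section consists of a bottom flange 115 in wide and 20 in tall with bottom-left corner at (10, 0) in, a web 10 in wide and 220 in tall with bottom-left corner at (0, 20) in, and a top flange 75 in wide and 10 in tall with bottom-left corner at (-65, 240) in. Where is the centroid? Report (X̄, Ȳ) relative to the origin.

X̄ = 27.74 in, Ȳ = 93.86 in

bottom flange: A = 115 × 20 = 2300.00, centroid at (67.50, 10.00).
web: A = 10 × 220 = 2200.00, centroid at (5.00, 130.00).
top flange: A = 75 × 10 = 750.00, centroid at (-27.50, 245.00).
ΣA = 5250.00 in²
ΣAX̄ = (2300.00)(67.50) + (2200.00)(5.00) + (750.00)(-27.50) = 145625.00 in³
ΣAȲ = (2300.00)(10.00) + (2200.00)(130.00) + (750.00)(245.00) = 492750.00 in³
X̄ = 145625.00 / 5250.00 = 27.74 in
Ȳ = 492750.00 / 5250.00 = 93.86 in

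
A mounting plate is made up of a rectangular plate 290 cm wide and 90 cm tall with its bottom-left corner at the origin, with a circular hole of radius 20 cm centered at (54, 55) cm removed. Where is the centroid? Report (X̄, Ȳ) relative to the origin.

X̄ = 149.60 cm, Ȳ = 44.49 cm

plate: A = 290 × 90 = 26100.00, centroid at (145.00, 45.00).
hole: A = −π·20² = -1256.64, centroid at (54.00, 55.00).
ΣA = 24843.36 cm², ΣAX̄ = 3716641.60 cm³, ΣAȲ = 1105384.96 cm³.
X̄ = 3716641.60/24843.36 = 149.60 cm; Ȳ = 1105384.96/24843.36 = 44.49 cm.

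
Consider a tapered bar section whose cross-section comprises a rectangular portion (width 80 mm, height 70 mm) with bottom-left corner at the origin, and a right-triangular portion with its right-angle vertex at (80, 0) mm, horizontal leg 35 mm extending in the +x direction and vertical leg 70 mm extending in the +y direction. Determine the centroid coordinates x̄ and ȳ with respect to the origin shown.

rectangular portion: A = 80 × 70 = 5600.00, centroid at (40.00, 35.00).
triangular portion: A = ½·35·70 = 1225.00, centroid at (91.67, 23.33).
ΣA = 6825.00 mm²
ΣAx̄ = (5600.00)(40.00) + (1225.00)(91.67) = 336291.67 mm³
ΣAȳ = (5600.00)(35.00) + (1225.00)(23.33) = 224583.33 mm³
x̄ = 336291.67 / 6825.00 = 49.27 mm
ȳ = 224583.33 / 6825.00 = 32.91 mm

x̄ = 49.27 mm, ȳ = 32.91 mm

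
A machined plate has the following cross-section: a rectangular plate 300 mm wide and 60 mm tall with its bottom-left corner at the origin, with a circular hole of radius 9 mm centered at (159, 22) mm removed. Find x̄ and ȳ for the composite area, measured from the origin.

x̄ = 149.87 mm, ȳ = 30.11 mm

plate: A = 300 × 60 = 18000.00, centroid at (150.00, 30.00).
hole: A = −π·9² = -254.47, centroid at (159.00, 22.00).
ΣA = 17745.53 mm², ΣAx̄ = 2659539.43 mm³, ΣAȳ = 534401.68 mm³.
x̄ = 2659539.43/17745.53 = 149.87 mm; ȳ = 534401.68/17745.53 = 30.11 mm.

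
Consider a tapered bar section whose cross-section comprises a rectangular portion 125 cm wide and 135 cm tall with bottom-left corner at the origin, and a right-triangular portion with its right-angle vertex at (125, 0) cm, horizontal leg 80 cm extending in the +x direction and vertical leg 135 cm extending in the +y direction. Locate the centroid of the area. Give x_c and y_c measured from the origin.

x_c = 84.12 cm, y_c = 62.05 cm

rectangular portion: A = 125 × 135 = 16875.00, centroid at (62.50, 67.50).
triangular portion: A = ½·80·135 = 5400.00, centroid at (151.67, 45.00).
ΣA = 22275.00 cm²
ΣAx_c = (16875.00)(62.50) + (5400.00)(151.67) = 1873687.50 cm³
ΣAy_c = (16875.00)(67.50) + (5400.00)(45.00) = 1382062.50 cm³
x_c = 1873687.50 / 22275.00 = 84.12 cm
y_c = 1382062.50 / 22275.00 = 62.05 cm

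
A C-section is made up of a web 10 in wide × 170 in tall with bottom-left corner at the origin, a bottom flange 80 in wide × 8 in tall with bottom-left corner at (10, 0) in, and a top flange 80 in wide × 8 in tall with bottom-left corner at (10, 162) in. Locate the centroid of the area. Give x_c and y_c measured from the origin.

x_c = 24.33 in, y_c = 85.00 in

Part | A | x̄ᵢ | ȳᵢ | A·x̄ᵢ | A·ȳᵢ
web | 1700.00 | 5.00 | 85.00 | 8500.00 | 144500.00
bottom flange | 640.00 | 50.00 | 4.00 | 32000.00 | 2560.00
top flange | 640.00 | 50.00 | 166.00 | 32000.00 | 106240.00
Σ | 2980.00 |  |  | 72500.00 | 253300.00
x_c = 72500.00 / 2980.00 = 24.33 in
y_c = 253300.00 / 2980.00 = 85.00 in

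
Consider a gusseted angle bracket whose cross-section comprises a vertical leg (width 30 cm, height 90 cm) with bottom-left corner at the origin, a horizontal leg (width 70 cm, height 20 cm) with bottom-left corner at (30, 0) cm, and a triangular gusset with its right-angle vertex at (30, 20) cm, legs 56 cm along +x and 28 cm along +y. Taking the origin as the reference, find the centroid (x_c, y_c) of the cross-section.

x_c = 34.74 cm, y_c = 32.45 cm

vertical leg: A = 30 × 90 = 2700.00, centroid at (15.00, 45.00).
horizontal leg: A = 70 × 20 = 1400.00, centroid at (65.00, 10.00).
gusset: A = ½·56·28 = 784.00, centroid at (48.67, 29.33).
ΣA = 4884.00 cm²
ΣAx_c = (2700.00)(15.00) + (1400.00)(65.00) + (784.00)(48.67) = 169654.67 cm³
ΣAy_c = (2700.00)(45.00) + (1400.00)(10.00) + (784.00)(29.33) = 158497.33 cm³
x_c = 169654.67 / 4884.00 = 34.74 cm
y_c = 158497.33 / 4884.00 = 32.45 cm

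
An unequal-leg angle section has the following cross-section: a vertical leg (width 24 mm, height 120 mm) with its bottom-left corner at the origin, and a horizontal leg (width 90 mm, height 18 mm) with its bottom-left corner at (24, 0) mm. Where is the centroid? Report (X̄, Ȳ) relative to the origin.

Part | A | x̄ᵢ | ȳᵢ | A·x̄ᵢ | A·ȳᵢ
vertical leg | 2880.00 | 12.00 | 60.00 | 34560.00 | 172800.00
horizontal leg | 1620.00 | 69.00 | 9.00 | 111780.00 | 14580.00
Σ | 4500.00 |  |  | 146340.00 | 187380.00
X̄ = 146340.00 / 4500.00 = 32.52 mm
Ȳ = 187380.00 / 4500.00 = 41.64 mm

X̄ = 32.52 mm, Ȳ = 41.64 mm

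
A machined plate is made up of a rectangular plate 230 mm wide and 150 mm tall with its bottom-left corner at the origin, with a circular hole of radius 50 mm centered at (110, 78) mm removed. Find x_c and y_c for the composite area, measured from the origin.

Part | A | x̄ᵢ | ȳᵢ | A·x̄ᵢ | A·ȳᵢ
plate | 34500.00 | 115.00 | 75.00 | 3967500.00 | 2587500.00
hole | -7853.98 | 110.00 | 78.00 | -863937.98 | -612610.57
Σ | 26646.02 |  |  | 3103562.02 | 1974889.43
x_c = 3103562.02 / 26646.02 = 116.47 mm
y_c = 1974889.43 / 26646.02 = 74.12 mm

x_c = 116.47 mm, y_c = 74.12 mm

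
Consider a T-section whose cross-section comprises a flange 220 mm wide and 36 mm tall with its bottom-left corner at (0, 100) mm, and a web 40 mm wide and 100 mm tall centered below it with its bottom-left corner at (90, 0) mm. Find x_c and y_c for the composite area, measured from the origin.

x_c = 110.00 mm, y_c = 95.18 mm

web: A = 40 × 100 = 4000.00, centroid at (110.00, 50.00).
flange: A = 220 × 36 = 7920.00, centroid at (110.00, 118.00).
ΣA = 11920.00 mm²
ΣAx_c = (4000.00)(110.00) + (7920.00)(110.00) = 1311200.00 mm³
ΣAy_c = (4000.00)(50.00) + (7920.00)(118.00) = 1134560.00 mm³
x_c = 1311200.00 / 11920.00 = 110.00 mm
y_c = 1134560.00 / 11920.00 = 95.18 mm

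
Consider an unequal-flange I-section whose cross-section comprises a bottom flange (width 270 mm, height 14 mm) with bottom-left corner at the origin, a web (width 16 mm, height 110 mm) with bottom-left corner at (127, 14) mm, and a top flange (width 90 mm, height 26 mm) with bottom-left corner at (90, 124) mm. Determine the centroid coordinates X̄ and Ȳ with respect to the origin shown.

bottom flange: A = 270 × 14 = 3780.00, centroid at (135.00, 7.00).
web: A = 16 × 110 = 1760.00, centroid at (135.00, 69.00).
top flange: A = 90 × 26 = 2340.00, centroid at (135.00, 137.00).
ΣA = 7880.00 mm²
ΣAX̄ = (3780.00)(135.00) + (1760.00)(135.00) + (2340.00)(135.00) = 1063800.00 mm³
ΣAȲ = (3780.00)(7.00) + (1760.00)(69.00) + (2340.00)(137.00) = 468480.00 mm³
X̄ = 1063800.00 / 7880.00 = 135.00 mm
Ȳ = 468480.00 / 7880.00 = 59.45 mm

X̄ = 135.00 mm, Ȳ = 59.45 mm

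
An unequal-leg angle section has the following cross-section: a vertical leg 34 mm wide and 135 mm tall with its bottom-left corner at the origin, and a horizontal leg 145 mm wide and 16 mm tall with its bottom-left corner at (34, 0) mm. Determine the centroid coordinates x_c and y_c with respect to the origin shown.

x_c = 47.05 mm, y_c = 47.52 mm

vertical leg: A = 34 × 135 = 4590.00, centroid at (17.00, 67.50).
horizontal leg: A = 145 × 16 = 2320.00, centroid at (106.50, 8.00).
ΣA = 6910.00 mm², ΣAx_c = 325110.00 mm³, ΣAy_c = 328385.00 mm³.
x_c = 325110.00/6910.00 = 47.05 mm; y_c = 328385.00/6910.00 = 47.52 mm.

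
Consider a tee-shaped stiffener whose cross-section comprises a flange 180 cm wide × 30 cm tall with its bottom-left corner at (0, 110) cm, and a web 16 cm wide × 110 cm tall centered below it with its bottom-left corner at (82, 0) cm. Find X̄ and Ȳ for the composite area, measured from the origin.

X̄ = 90.00 cm, Ȳ = 107.79 cm

Part | A | x̄ᵢ | ȳᵢ | A·x̄ᵢ | A·ȳᵢ
web | 1760.00 | 90.00 | 55.00 | 158400.00 | 96800.00
flange | 5400.00 | 90.00 | 125.00 | 486000.00 | 675000.00
Σ | 7160.00 |  |  | 644400.00 | 771800.00
X̄ = 644400.00 / 7160.00 = 90.00 cm
Ȳ = 771800.00 / 7160.00 = 107.79 cm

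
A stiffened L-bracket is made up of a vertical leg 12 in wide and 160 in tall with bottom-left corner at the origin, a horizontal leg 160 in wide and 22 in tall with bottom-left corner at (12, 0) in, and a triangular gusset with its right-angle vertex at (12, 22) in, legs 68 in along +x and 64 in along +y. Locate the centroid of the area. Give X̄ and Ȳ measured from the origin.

vertical leg: A = 12 × 160 = 1920.00, centroid at (6.00, 80.00).
horizontal leg: A = 160 × 22 = 3520.00, centroid at (92.00, 11.00).
gusset: A = ½·68·64 = 2176.00, centroid at (34.67, 43.33).
ΣA = 7616.00 in², ΣAX̄ = 410794.67 in³, ΣAȲ = 286613.33 in³.
X̄ = 410794.67/7616.00 = 53.94 in; Ȳ = 286613.33/7616.00 = 37.63 in.

X̄ = 53.94 in, Ȳ = 37.63 in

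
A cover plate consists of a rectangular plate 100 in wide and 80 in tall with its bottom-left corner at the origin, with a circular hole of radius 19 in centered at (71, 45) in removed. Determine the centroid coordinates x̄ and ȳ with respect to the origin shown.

Part | A | x̄ᵢ | ȳᵢ | A·x̄ᵢ | A·ȳᵢ
plate | 8000.00 | 50.00 | 40.00 | 400000.00 | 320000.00
hole | -1134.11 | 71.00 | 45.00 | -80522.16 | -51035.17
Σ | 6865.89 |  |  | 319477.84 | 268964.83
x̄ = 319477.84 / 6865.89 = 46.53 in
ȳ = 268964.83 / 6865.89 = 39.17 in

x̄ = 46.53 in, ȳ = 39.17 in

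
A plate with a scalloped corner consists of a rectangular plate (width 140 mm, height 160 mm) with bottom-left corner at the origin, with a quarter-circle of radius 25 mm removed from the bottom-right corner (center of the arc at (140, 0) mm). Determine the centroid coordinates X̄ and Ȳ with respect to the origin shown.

plate: A = 140 × 160 = 22400.00, centroid at (70.00, 80.00).
removed quarter-circle: A = −¼π·25² = -490.87, centroid at (129.39, 10.61).
ΣA = 21909.13 mm²
ΣAX̄ = (22400.00)(70.00) + (-490.87)(129.39) = 1504485.99 mm³
ΣAȲ = (22400.00)(80.00) + (-490.87)(10.61) = 1786791.67 mm³
X̄ = 1504485.99 / 21909.13 = 68.67 mm
Ȳ = 1786791.67 / 21909.13 = 81.55 mm

X̄ = 68.67 mm, Ȳ = 81.55 mm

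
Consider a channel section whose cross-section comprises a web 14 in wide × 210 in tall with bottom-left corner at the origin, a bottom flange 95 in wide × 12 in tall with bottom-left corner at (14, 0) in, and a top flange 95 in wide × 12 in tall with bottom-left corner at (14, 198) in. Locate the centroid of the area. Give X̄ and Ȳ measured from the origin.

Part | A | x̄ᵢ | ȳᵢ | A·x̄ᵢ | A·ȳᵢ
web | 2940.00 | 7.00 | 105.00 | 20580.00 | 308700.00
bottom flange | 1140.00 | 61.50 | 6.00 | 70110.00 | 6840.00
top flange | 1140.00 | 61.50 | 204.00 | 70110.00 | 232560.00
Σ | 5220.00 |  |  | 160800.00 | 548100.00
X̄ = 160800.00 / 5220.00 = 30.80 in
Ȳ = 548100.00 / 5220.00 = 105.00 in

X̄ = 30.80 in, Ȳ = 105.00 in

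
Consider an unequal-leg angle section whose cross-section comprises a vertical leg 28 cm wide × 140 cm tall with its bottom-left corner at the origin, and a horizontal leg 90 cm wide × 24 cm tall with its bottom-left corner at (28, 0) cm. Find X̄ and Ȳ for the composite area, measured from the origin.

X̄ = 34.96 cm, Ȳ = 49.39 cm

vertical leg: A = 28 × 140 = 3920.00, centroid at (14.00, 70.00).
horizontal leg: A = 90 × 24 = 2160.00, centroid at (73.00, 12.00).
ΣA = 6080.00 cm²
ΣAX̄ = (3920.00)(14.00) + (2160.00)(73.00) = 212560.00 cm³
ΣAȲ = (3920.00)(70.00) + (2160.00)(12.00) = 300320.00 cm³
X̄ = 212560.00 / 6080.00 = 34.96 cm
Ȳ = 300320.00 / 6080.00 = 49.39 cm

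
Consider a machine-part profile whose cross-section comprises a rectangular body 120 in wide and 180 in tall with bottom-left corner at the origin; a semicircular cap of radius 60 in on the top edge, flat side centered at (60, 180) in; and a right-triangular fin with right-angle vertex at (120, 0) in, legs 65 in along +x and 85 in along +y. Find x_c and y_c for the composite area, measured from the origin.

x_c = 67.52 in, y_c = 106.08 in

rectangular body: A = 120 × 180 = 21600.00, centroid at (60.00, 90.00).
semicircular top: A = ½π·60² = 5654.87, centroid at (60.00, 205.46).
triangular fin: A = ½·65·85 = 2762.50, centroid at (141.67, 28.33).
ΣA = 30017.37 in², ΣAx_c = 2026646.17 in³, ΣAy_c = 3184146.85 in³.
x_c = 2026646.17/30017.37 = 67.52 in; y_c = 3184146.85/30017.37 = 106.08 in.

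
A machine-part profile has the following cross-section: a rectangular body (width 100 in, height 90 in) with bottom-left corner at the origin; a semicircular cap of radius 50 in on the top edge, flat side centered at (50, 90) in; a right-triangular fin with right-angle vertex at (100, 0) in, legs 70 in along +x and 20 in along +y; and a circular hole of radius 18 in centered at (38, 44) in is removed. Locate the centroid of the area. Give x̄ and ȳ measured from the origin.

rectangular body: A = 100 × 90 = 9000.00, centroid at (50.00, 45.00).
semicircular top: A = ½π·50² = 3926.99, centroid at (50.00, 111.22).
triangular fin: A = ½·70·20 = 700.00, centroid at (123.33, 6.67).
hole: A = −π·18² = -1017.88, centroid at (38.00, 44.00).
ΣA = 12609.11 in², ΣAx̄ = 694003.59 in³, ΣAȳ = 801642.63 in³.
x̄ = 694003.59/12609.11 = 55.04 in; ȳ = 801642.63/12609.11 = 63.58 in.

x̄ = 55.04 in, ȳ = 63.58 in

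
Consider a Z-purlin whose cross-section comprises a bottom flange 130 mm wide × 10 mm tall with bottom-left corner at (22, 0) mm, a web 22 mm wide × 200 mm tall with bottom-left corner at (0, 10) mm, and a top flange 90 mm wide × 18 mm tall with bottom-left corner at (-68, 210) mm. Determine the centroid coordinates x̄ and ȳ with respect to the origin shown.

x̄ = 16.97 mm, ȳ = 115.48 mm

bottom flange: A = 130 × 10 = 1300.00, centroid at (87.00, 5.00).
web: A = 22 × 200 = 4400.00, centroid at (11.00, 110.00).
top flange: A = 90 × 18 = 1620.00, centroid at (-23.00, 219.00).
ΣA = 7320.00 mm²
ΣAx̄ = (1300.00)(87.00) + (4400.00)(11.00) + (1620.00)(-23.00) = 124240.00 mm³
ΣAȳ = (1300.00)(5.00) + (4400.00)(110.00) + (1620.00)(219.00) = 845280.00 mm³
x̄ = 124240.00 / 7320.00 = 16.97 mm
ȳ = 845280.00 / 7320.00 = 115.48 mm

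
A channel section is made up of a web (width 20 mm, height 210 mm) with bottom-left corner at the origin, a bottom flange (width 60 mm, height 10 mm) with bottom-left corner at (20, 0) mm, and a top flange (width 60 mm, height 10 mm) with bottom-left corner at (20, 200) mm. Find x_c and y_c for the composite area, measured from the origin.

web: A = 20 × 210 = 4200.00, centroid at (10.00, 105.00).
bottom flange: A = 60 × 10 = 600.00, centroid at (50.00, 5.00).
top flange: A = 60 × 10 = 600.00, centroid at (50.00, 205.00).
ΣA = 5400.00 mm², ΣAx_c = 102000.00 mm³, ΣAy_c = 567000.00 mm³.
x_c = 102000.00/5400.00 = 18.89 mm; y_c = 567000.00/5400.00 = 105.00 mm.

x_c = 18.89 mm, y_c = 105.00 mm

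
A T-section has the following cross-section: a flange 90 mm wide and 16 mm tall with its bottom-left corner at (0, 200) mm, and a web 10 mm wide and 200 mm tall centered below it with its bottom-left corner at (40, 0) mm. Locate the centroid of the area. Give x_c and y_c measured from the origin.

Part | A | x̄ᵢ | ȳᵢ | A·x̄ᵢ | A·ȳᵢ
web | 2000.00 | 45.00 | 100.00 | 90000.00 | 200000.00
flange | 1440.00 | 45.00 | 208.00 | 64800.00 | 299520.00
Σ | 3440.00 |  |  | 154800.00 | 499520.00
x_c = 154800.00 / 3440.00 = 45.00 mm
y_c = 499520.00 / 3440.00 = 145.21 mm

x_c = 45.00 mm, y_c = 145.21 mm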